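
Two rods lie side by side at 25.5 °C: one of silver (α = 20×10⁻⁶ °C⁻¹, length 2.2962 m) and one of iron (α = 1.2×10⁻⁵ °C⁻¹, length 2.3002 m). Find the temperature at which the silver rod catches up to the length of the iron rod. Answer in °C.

L₁(1 + α₁ΔT) = L₂(1 + α₂ΔT) ⇒ ΔT = (L₂ − L₁)/(α₁L₁ − α₂L₂)
L₂ − L₁ = 2.3002 − 2.2962 = 4.00×10⁻³ m
α₁L₁ − α₂L₂ = 20×10⁻⁶×2.2962 − 1.2×10⁻⁵×2.3002 = 1.83216×10⁻⁵ m/K
ΔT = 4.00×10⁻³ / 1.83216×10⁻⁵ = 218.322 K
T = 25.5 + 218.322 = 243.822 °C

T = 243.8 °C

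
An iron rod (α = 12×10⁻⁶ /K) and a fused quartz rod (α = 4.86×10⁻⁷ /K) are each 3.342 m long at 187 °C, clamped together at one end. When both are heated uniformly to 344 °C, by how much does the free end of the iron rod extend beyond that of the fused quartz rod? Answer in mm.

ΔT = 157 K
iron: ΔL = 12×10⁻⁶ × 3.342 m × 157 = 6.2963×10⁻³ m = 6.2963 mm
fused quartz: ΔL = 4.86×10⁻⁷ × 3.342 m × 157 = 2.5500×10⁻⁴ m = 0.25500 mm
difference = 6.2963 − 0.25500 = 6.0413 mm

6.04 mm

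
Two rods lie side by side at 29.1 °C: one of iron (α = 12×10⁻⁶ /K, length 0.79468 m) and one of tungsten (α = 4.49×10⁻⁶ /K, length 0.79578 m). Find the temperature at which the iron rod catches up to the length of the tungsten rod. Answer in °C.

T = 213.6 °C

L₁(1 + α₁ΔT) = L₂(1 + α₂ΔT) ⇒ ΔT = (L₂ − L₁)/(α₁L₁ − α₂L₂)
L₂ − L₁ = 0.79578 − 0.79468 = 1.10×10⁻³ m
α₁L₁ − α₂L₂ = 12×10⁻⁶×0.79468 − 4.49×10⁻⁶×0.79578 = 5.9631078×10⁻⁶ m/K
ΔT = 1.10×10⁻³ / 5.9631078×10⁻⁶ = 184.468 K
T = 29.1 + 184.468 = 213.568 °C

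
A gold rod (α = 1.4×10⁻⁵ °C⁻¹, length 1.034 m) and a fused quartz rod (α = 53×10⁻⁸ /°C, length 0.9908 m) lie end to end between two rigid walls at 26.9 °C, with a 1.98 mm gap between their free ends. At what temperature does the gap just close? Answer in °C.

T = 159 °C

α₁L₁ = 1.4476×10⁻⁵ m/K, α₂L₂ = 5.25124×10⁻⁷ m/K → total 1.5001124×10⁻⁵ m/K
ΔT = g/(α₁L₁+α₂L₂) = 1.98×10⁻³ / 1.5001124×10⁻⁵ = 131.99 K
T = 26.9 + 131.99 = 158.89 °C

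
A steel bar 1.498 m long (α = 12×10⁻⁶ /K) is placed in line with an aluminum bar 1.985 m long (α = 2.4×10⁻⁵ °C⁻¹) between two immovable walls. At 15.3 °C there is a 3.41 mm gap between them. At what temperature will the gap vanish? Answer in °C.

Gap closes when ΔL₁ + ΔL₂ = 3.41 mm = 3.41×10⁻³ m
(α₁L₁ + α₂L₂)ΔT = g
α₁L₁ + α₂L₂ = 12×10⁻⁶×1.498 + 2.4×10⁻⁵×1.985 = 6.5616×10⁻⁵ m/K
ΔT = 3.41×10⁻³ / 6.5616×10⁻⁵ = 51.969 K
T = 15.3 + 51.969 = 67.269 °C

T = 67.3 °C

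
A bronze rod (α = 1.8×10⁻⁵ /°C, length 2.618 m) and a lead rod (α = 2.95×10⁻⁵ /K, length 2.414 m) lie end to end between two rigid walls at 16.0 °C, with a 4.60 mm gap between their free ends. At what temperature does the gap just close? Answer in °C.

T = 54.9 °C

Gap closes when ΔL₁ + ΔL₂ = 4.60 mm = 4.60×10⁻³ m
(α₁L₁ + α₂L₂)ΔT = g
α₁L₁ + α₂L₂ = 1.8×10⁻⁵×2.618 + 2.95×10⁻⁵×2.414 = 1.18337×10⁻⁴ m/K
ΔT = 4.60×10⁻³ / 1.18337×10⁻⁴ = 38.872 K
T = 16.0 + 38.872 = 54.872 °C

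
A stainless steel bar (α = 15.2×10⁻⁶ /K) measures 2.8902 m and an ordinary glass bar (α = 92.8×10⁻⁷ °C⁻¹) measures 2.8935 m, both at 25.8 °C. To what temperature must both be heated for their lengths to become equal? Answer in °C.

T = 219.0 °C

Equal length when α₁L₁ΔT − α₂L₂ΔT = L₂ − L₁ = 3.30×10⁻³ m
α₁L₁ = 4.393104×10⁻⁵, α₂L₂ = 2.685168×10⁻⁵ → Δ(αL) = 1.707936×10⁻⁵ m/K
ΔT = 3.30×10⁻³ / 1.707936×10⁻⁵ = 193.216 K, so T = 25.8 + 193.216 = 219.016 °C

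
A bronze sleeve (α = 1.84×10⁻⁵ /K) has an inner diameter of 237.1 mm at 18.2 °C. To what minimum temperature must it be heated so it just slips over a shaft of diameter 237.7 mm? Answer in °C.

Required Δd = 237.7 − 237.1 = 0.6 mm
Δd = αd₀ΔT ⇒ ΔT = Δd/(αd₀) = 0.6 / (1.84×10⁻⁵ × 237.1) = 137.53 K
T_min = 18.2 + 137.53 = 155.73 °C

T = 156 °C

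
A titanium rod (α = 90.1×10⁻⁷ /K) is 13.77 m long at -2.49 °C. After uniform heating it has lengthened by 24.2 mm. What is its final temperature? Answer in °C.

ΔL = αL₀ΔT ⇒ ΔT = ΔL / (αL₀)
ΔT = 24.2×10⁻³ m / (90.1×10⁻⁷ × 13.77 m) = 195.05 K
T = -2.49 + 195.05 = 192.56 °C

T = 193 °C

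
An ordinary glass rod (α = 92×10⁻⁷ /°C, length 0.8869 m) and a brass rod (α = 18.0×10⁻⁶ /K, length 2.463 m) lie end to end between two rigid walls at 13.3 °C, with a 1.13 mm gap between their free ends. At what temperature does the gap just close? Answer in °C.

T = 34.8 °C

α₁L₁ = 8.15948×10⁻⁶ m/K, α₂L₂ = 4.4334×10⁻⁵ m/K → total 5.249348×10⁻⁵ m/K
ΔT = g/(α₁L₁+α₂L₂) = 1.13×10⁻³ / 5.249348×10⁻⁵ = 21.526 K
T = 13.3 + 21.526 = 34.826 °C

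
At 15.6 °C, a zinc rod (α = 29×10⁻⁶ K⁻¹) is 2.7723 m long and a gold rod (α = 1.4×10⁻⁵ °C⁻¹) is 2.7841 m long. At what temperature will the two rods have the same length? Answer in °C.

T = 300.5 °C

Equal length when α₁L₁ΔT − α₂L₂ΔT = L₂ − L₁ = 1.18×10⁻² m
α₁L₁ = 8.03967×10⁻⁵, α₂L₂ = 3.89774×10⁻⁵ → Δ(αL) = 4.14193×10⁻⁵ m/K
ΔT = 1.18×10⁻² / 4.14193×10⁻⁵ = 284.891 K, so T = 15.6 + 284.891 = 300.491 °C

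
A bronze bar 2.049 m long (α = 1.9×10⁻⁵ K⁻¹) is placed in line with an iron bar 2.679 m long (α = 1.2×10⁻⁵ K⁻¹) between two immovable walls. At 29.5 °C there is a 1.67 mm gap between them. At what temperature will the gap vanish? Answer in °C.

α₁L₁ = 3.8931×10⁻⁵ m/K, α₂L₂ = 3.2148×10⁻⁵ m/K → total 7.1079×10⁻⁵ m/K
ΔT = g/(α₁L₁+α₂L₂) = 1.67×10⁻³ / 7.1079×10⁻⁵ = 23.495 K
T = 29.5 + 23.495 = 52.995 °C

T = 53.0 °C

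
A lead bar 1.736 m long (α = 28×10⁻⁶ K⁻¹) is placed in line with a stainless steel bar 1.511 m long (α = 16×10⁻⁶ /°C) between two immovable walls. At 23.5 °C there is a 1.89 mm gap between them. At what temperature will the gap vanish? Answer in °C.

α₁L₁ = 4.8608×10⁻⁵ m/K, α₂L₂ = 2.4176×10⁻⁵ m/K → total 7.2784×10⁻⁵ m/K
ΔT = g/(α₁L₁+α₂L₂) = 1.89×10⁻³ / 7.2784×10⁻⁵ = 25.967 K
T = 23.5 + 25.967 = 49.467 °C

T = 49.5 °C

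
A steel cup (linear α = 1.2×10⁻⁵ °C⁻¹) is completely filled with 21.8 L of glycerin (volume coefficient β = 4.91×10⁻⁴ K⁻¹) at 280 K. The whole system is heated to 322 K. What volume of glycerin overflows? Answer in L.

0.417 L

The cup also expands: β_container ≈ 3α = 3.6×10⁻⁵ /K
Net overflow = V₀(β_liq − 3α_cont)ΔT
β − 3α = 4.91×10⁻⁴ − 3.6×10⁻⁵ = 4.55×10⁻⁴ /K; ΔT = 42 K
ΔV = 21.8 × 4.55×10⁻⁴ × 42 = 0.417 L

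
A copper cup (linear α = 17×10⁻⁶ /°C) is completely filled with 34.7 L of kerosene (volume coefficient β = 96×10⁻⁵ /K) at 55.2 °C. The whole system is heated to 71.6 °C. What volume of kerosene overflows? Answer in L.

The cup also expands: β_container ≈ 3α = 5.1×10⁻⁵ /K
Net overflow = V₀(β_liq − 3α_cont)ΔT
β − 3α = 9.60×10⁻⁴ − 5.1×10⁻⁵ = 9.09×10⁻⁴ /K; ΔT = 16.4 K
ΔV = 34.7 × 9.09×10⁻⁴ × 16.4 = 0.517 L

0.517 L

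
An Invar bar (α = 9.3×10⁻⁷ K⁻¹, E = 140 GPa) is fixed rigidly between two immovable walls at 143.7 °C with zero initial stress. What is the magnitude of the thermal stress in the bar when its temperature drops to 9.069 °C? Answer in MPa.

Fully constrained: the free strain ε = αΔT is blocked, so σ = Eε = EαΔT.
|ΔT| = 134.631 K
σ = 140×10⁹ × 9.3×10⁻⁷ × 134.631 = 1.75×10⁷ Pa

σ = 17.5 MPa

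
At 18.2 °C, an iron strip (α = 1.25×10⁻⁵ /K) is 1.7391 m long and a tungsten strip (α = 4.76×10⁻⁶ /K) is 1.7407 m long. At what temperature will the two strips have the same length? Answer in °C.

T = 137.1 °C

Equal length when α₁L₁ΔT − α₂L₂ΔT = L₂ − L₁ = 1.60×10⁻³ m
α₁L₁ = 2.173875×10⁻⁵, α₂L₂ = 8.285732×10⁻⁶ → Δ(αL) = 1.3453018×10⁻⁵ m/K
ΔT = 1.60×10⁻³ / 1.3453018×10⁻⁵ = 118.932 K, so T = 18.2 + 118.932 = 137.132 °C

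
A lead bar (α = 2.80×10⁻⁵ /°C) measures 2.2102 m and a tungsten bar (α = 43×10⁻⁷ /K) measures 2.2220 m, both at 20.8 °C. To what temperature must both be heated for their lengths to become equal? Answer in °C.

L₁(1 + α₁ΔT) = L₂(1 + α₂ΔT) ⇒ ΔT = (L₂ − L₁)/(α₁L₁ − α₂L₂)
L₂ − L₁ = 2.2220 − 2.2102 = 1.18×10⁻² m
α₁L₁ − α₂L₂ = 2.80×10⁻⁵×2.2102 − 43×10⁻⁷×2.2220 = 5.2331×10⁻⁵ m/K
ΔT = 1.18×10⁻² / 5.2331×10⁻⁵ = 225.488 K
T = 20.8 + 225.488 = 246.288 °C

T = 246.3 °C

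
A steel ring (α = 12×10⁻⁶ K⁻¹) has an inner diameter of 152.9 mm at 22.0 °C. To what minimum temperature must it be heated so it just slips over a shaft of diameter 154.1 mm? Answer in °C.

Required Δd = 154.1 − 152.9 = 1.2 mm
Δd = αd₀ΔT ⇒ ΔT = Δd/(αd₀) = 1.2 / (12×10⁻⁶ × 152.9) = 654.02 K
T_min = 22.0 + 654.02 = 676.02 °C

T = 676 °C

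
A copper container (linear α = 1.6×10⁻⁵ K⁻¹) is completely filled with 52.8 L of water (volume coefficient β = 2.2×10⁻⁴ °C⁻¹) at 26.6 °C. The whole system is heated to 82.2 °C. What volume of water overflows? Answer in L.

0.505 L

The container also expands: β_container ≈ 3α = 4.8×10⁻⁵ /K
Net overflow = V₀(β_liq − 3α_cont)ΔT
β − 3α = 2.20×10⁻⁴ − 4.8×10⁻⁵ = 1.72×10⁻⁴ /K; ΔT = 55.6 K
ΔV = 52.8 × 1.72×10⁻⁴ × 55.6 = 0.505 L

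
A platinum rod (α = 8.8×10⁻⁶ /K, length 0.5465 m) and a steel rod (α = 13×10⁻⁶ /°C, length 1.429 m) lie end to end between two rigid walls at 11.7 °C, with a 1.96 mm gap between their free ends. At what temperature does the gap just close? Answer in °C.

α₁L₁ = 4.8092×10⁻⁶ m/K, α₂L₂ = 1.8577×10⁻⁵ m/K → total 2.33862×10⁻⁵ m/K
ΔT = g/(α₁L₁+α₂L₂) = 1.96×10⁻³ / 2.33862×10⁻⁵ = 83.810 K
T = 11.7 + 83.810 = 95.510 °C

T = 95.5 °C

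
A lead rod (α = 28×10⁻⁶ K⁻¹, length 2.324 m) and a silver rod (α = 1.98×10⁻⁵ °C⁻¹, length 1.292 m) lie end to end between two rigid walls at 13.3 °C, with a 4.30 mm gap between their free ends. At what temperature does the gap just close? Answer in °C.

T = 60.7 °C

Gap closes when ΔL₁ + ΔL₂ = 4.30 mm = 4.30×10⁻³ m
(α₁L₁ + α₂L₂)ΔT = g
α₁L₁ + α₂L₂ = 28×10⁻⁶×2.324 + 1.98×10⁻⁵×1.292 = 9.06536×10⁻⁵ m/K
ΔT = 4.30×10⁻³ / 9.06536×10⁻⁵ = 47.433 K
T = 13.3 + 47.433 = 60.733 °C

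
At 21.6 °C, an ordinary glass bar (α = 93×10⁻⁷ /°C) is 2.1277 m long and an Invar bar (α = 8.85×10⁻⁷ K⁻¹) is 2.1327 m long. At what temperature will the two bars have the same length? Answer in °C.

T = 300.9 °C

L₁(1 + α₁ΔT) = L₂(1 + α₂ΔT) ⇒ ΔT = (L₂ − L₁)/(α₁L₁ − α₂L₂)
L₂ − L₁ = 2.1327 − 2.1277 = 5.00×10⁻³ m
α₁L₁ − α₂L₂ = 93×10⁻⁷×2.1277 − 8.85×10⁻⁷×2.1327 = 1.79001705×10⁻⁵ m/K
ΔT = 5.00×10⁻³ / 1.79001705×10⁻⁵ = 279.327 K
T = 21.6 + 279.327 = 300.927 °C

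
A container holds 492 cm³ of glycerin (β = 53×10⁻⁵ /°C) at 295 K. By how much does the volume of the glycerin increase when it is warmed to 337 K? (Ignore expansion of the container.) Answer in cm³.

ΔV = 11.0 cm³

|ΔT| = |337 − 295| = 42 K
ΔV = βV₀ΔT = (53×10⁻⁵)(492)(42) = 11.0 cm³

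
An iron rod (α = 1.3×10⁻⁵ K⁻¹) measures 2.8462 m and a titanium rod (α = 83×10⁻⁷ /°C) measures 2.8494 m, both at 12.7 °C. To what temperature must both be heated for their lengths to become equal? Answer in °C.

T = 252.4 °C

Equal length when α₁L₁ΔT − α₂L₂ΔT = L₂ − L₁ = 3.20×10⁻³ m
α₁L₁ = 3.70006×10⁻⁵, α₂L₂ = 2.365002×10⁻⁵ → Δ(αL) = 1.335058×10⁻⁵ m/K
ΔT = 3.20×10⁻³ / 1.335058×10⁻⁵ = 239.690 K, so T = 12.7 + 239.690 = 252.390 °C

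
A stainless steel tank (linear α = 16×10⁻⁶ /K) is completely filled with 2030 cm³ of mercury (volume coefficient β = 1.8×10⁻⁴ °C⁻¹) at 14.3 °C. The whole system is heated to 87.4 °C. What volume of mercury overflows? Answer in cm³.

The tank also expands: β_container ≈ 3α = 4.8×10⁻⁵ /K
Net overflow = V₀(β_liq − 3α_cont)ΔT
β − 3α = 1.80×10⁻⁴ − 4.8×10⁻⁵ = 1.32×10⁻⁴ /K; ΔT = 73.1 K
ΔV = 2030 × 1.32×10⁻⁴ × 73.1 = 19.6 cm³

19.6 cm³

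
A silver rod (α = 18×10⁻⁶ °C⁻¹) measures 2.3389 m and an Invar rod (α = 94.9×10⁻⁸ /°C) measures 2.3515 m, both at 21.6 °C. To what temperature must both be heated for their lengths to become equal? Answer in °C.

L₁(1 + α₁ΔT) = L₂(1 + α₂ΔT) ⇒ ΔT = (L₂ − L₁)/(α₁L₁ − α₂L₂)
L₂ − L₁ = 2.3515 − 2.3389 = 1.26×10⁻² m
α₁L₁ − α₂L₂ = 18×10⁻⁶×2.3389 − 94.9×10⁻⁸×2.3515 = 3.98686265×10⁻⁵ m/K
ΔT = 1.26×10⁻² / 3.98686265×10⁻⁵ = 316.038 K
T = 21.6 + 316.038 = 337.638 °C

T = 337.6 °C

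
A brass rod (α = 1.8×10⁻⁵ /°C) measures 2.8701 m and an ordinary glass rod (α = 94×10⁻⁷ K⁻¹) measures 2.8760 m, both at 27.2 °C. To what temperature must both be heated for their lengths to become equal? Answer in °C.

T = 266.8 °C

Equal length when α₁L₁ΔT − α₂L₂ΔT = L₂ − L₁ = 5.90×10⁻³ m
α₁L₁ = 5.16618×10⁻⁵, α₂L₂ = 2.70344×10⁻⁵ → Δ(αL) = 2.46274×10⁻⁵ m/K
ΔT = 5.90×10⁻³ / 2.46274×10⁻⁵ = 239.571 K, so T = 27.2 + 239.571 = 266.771 °C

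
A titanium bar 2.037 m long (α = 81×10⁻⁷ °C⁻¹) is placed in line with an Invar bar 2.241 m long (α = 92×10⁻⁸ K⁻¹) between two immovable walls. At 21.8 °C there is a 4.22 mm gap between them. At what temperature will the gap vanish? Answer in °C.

Gap closes when ΔL₁ + ΔL₂ = 4.22 mm = 4.22×10⁻³ m
(α₁L₁ + α₂L₂)ΔT = g
α₁L₁ + α₂L₂ = 81×10⁻⁷×2.037 + 92×10⁻⁸×2.241 = 1.856142×10⁻⁵ m/K
ΔT = 4.22×10⁻³ / 1.856142×10⁻⁵ = 227.35 K
T = 21.8 + 227.35 = 249.15 °C

T = 249 °C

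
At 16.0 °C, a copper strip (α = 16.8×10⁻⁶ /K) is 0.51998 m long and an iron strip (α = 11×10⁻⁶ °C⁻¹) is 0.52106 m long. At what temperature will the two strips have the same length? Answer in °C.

L₁(1 + α₁ΔT) = L₂(1 + α₂ΔT) ⇒ ΔT = (L₂ − L₁)/(α₁L₁ − α₂L₂)
L₂ − L₁ = 0.52106 − 0.51998 = 1.08×10⁻³ m
α₁L₁ − α₂L₂ = 16.8×10⁻⁶×0.51998 − 11×10⁻⁶×0.52106 = 3.004004×10⁻⁶ m/K
ΔT = 1.08×10⁻³ / 3.004004×10⁻⁶ = 359.520 K
T = 16.0 + 359.520 = 375.520 °C

T = 375.5 °C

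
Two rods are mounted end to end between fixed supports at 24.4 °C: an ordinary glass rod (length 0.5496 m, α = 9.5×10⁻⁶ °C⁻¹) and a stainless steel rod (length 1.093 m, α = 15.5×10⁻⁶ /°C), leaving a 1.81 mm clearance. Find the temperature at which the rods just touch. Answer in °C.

Gap closes when ΔL₁ + ΔL₂ = 1.81 mm = 1.81×10⁻³ m
(α₁L₁ + α₂L₂)ΔT = g
α₁L₁ + α₂L₂ = 9.5×10⁻⁶×0.5496 + 15.5×10⁻⁶×1.093 = 2.21627×10⁻⁵ m/K
ΔT = 1.81×10⁻³ / 2.21627×10⁻⁵ = 81.67 K
T = 24.4 + 81.67 = 106.07 °C

T = 106 °C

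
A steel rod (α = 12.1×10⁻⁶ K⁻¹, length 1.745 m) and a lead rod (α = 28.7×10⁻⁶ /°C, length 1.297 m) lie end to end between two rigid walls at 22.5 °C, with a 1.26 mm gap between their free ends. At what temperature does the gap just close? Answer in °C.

T = 44.1 °C

Gap closes when ΔL₁ + ΔL₂ = 1.26 mm = 1.26×10⁻³ m
(α₁L₁ + α₂L₂)ΔT = g
α₁L₁ + α₂L₂ = 12.1×10⁻⁶×1.745 + 28.7×10⁻⁶×1.297 = 5.83384×10⁻⁵ m/K
ΔT = 1.26×10⁻³ / 5.83384×10⁻⁵ = 21.598 K
T = 22.5 + 21.598 = 44.098 °C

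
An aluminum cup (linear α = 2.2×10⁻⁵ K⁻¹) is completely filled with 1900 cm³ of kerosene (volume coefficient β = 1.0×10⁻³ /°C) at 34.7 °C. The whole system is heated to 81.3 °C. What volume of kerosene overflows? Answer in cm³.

The cup also expands: β_container ≈ 3α = 6.6×10⁻⁵ /K
Net overflow = V₀(β_liq − 3α_cont)ΔT
β − 3α = 1.00×10⁻³ − 6.6×10⁻⁵ = 9.34×10⁻⁴ /K; ΔT = 46.6 K
ΔV = 1900 × 9.34×10⁻⁴ × 46.6 = 82.7 cm³

82.7 cm³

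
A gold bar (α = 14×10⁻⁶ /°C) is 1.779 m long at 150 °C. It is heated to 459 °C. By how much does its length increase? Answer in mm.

ΔL = 7.70 mm

|ΔT| = |459 − 150| = 309 K
ΔL = αL₀ΔT = (14×10⁻⁶)(1.779)(309) = 7.70×10⁻³ m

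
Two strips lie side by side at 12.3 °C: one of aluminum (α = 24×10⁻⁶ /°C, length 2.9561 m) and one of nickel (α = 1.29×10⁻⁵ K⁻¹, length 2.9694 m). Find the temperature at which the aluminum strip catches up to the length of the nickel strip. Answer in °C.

Equal length when α₁L₁ΔT − α₂L₂ΔT = L₂ − L₁ = 1.33×10⁻² m
α₁L₁ = 7.09464×10⁻⁵, α₂L₂ = 3.830526×10⁻⁵ → Δ(αL) = 3.264114×10⁻⁵ m/K
ΔT = 1.33×10⁻² / 3.264114×10⁻⁵ = 407.461 K, so T = 12.3 + 407.461 = 419.761 °C

T = 419.8 °C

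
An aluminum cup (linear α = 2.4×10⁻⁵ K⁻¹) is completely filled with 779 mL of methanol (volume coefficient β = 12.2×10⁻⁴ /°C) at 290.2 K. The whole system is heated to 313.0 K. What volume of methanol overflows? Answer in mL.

The cup also expands: β_container ≈ 3α = 7.2×10⁻⁵ /K
Net overflow = V₀(β_liq − 3α_cont)ΔT
β − 3α = 1.22×10⁻³ − 7.2×10⁻⁵ = 1.148×10⁻³ /K; ΔT = 22.8 K
ΔV = 779 × 1.148×10⁻³ × 22.8 = 20.4 mL

20.4 mL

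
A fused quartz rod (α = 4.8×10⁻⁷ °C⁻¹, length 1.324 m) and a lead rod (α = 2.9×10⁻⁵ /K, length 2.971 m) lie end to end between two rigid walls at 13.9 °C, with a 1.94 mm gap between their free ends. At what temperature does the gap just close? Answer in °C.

α₁L₁ = 6.3552×10⁻⁷ m/K, α₂L₂ = 8.6159×10⁻⁵ m/K → total 8.679452×10⁻⁵ m/K
ΔT = g/(α₁L₁+α₂L₂) = 1.94×10⁻³ / 8.679452×10⁻⁵ = 22.352 K
T = 13.9 + 22.352 = 36.252 °C

T = 36.3 °C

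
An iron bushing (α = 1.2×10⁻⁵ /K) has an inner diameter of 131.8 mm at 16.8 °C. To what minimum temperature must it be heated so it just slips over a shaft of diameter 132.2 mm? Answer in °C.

T = 270 °C

Required Δd = 132.2 − 131.8 = 0.4 mm
Δd = αd₀ΔT ⇒ ΔT = Δd/(αd₀) = 0.4 / (1.2×10⁻⁵ × 131.8) = 252.91 K
T_min = 16.8 + 252.91 = 269.71 °C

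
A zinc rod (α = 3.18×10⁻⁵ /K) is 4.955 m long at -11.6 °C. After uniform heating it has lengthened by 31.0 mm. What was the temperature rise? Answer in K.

ΔT = 197 K

ΔL = αL₀ΔT ⇒ ΔT = ΔL / (αL₀)
ΔT = 31.0×10⁻³ m / (3.18×10⁻⁵ × 4.955 m) = 196.74 K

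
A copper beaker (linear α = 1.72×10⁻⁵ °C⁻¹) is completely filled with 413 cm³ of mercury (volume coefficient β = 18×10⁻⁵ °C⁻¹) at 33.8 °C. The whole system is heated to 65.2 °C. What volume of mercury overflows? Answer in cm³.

The beaker also expands: β_container ≈ 3α = 5.16×10⁻⁵ /K
Net overflow = V₀(β_liq − 3α_cont)ΔT
β − 3α = 1.80×10⁻⁴ − 5.16×10⁻⁵ = 1.284×10⁻⁴ /K; ΔT = 31.4 K
ΔV = 413 × 1.284×10⁻⁴ × 31.4 = 1.67 cm³

1.67 cm³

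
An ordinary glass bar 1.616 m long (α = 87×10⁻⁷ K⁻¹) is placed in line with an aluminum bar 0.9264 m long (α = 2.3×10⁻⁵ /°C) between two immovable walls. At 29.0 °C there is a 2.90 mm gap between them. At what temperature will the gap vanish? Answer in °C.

α₁L₁ = 1.40592×10⁻⁵ m/K, α₂L₂ = 2.13072×10⁻⁵ m/K → total 3.53664×10⁻⁵ m/K
ΔT = g/(α₁L₁+α₂L₂) = 2.90×10⁻³ / 3.53664×10⁻⁵ = 82.00 K
T = 29.0 + 82.00 = 111.00 °C

T = 111 °C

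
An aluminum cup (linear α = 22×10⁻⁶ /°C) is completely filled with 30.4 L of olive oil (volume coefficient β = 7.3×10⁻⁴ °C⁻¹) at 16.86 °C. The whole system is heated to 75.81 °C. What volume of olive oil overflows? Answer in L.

The cup also expands: β_container ≈ 3α = 6.6×10⁻⁵ /K
Net overflow = V₀(β_liq − 3α_cont)ΔT
β − 3α = 7.30×10⁻⁴ − 6.6×10⁻⁵ = 6.64×10⁻⁴ /K; ΔT = 58.95 K
ΔV = 30.4 × 6.64×10⁻⁴ × 58.95 = 1.19 L

1.19 L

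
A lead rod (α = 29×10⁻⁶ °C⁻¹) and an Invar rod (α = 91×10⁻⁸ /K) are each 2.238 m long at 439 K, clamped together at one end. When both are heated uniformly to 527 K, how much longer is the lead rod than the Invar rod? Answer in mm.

5.53 mm

ΔT = 88 K
lead: ΔL = 29×10⁻⁶ × 2.238 m × 88 = 5.7114×10⁻³ m = 5.7114 mm
Invar: ΔL = 91×10⁻⁸ × 2.238 m × 88 = 1.7922×10⁻⁴ m = 0.17922 mm
difference = 5.7114 − 0.17922 = 5.53218 mm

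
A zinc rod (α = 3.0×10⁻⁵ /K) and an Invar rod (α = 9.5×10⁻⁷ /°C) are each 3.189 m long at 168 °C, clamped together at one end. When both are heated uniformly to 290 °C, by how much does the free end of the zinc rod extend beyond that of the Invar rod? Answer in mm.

ΔT = 122 K
zinc: ΔL = 3.0×10⁻⁵ × 3.189 m × 122 = 1.1672×10⁻² m = 11.672 mm
Invar: ΔL = 9.5×10⁻⁷ × 3.189 m × 122 = 3.6961×10⁻⁴ m = 0.36961 mm
difference = 11.672 − 0.36961 = 11.30239 mm

11.3 mm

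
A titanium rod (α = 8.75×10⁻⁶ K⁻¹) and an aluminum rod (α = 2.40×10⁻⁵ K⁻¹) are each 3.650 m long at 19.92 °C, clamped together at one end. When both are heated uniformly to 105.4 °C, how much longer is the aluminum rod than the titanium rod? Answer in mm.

4.76 mm

ΔT = 85.48 K
titanium: ΔL = 8.75×10⁻⁶ × 3.650 m × 85.48 = 2.7300×10⁻³ m = 2.7300 mm
aluminum: ΔL = 2.40×10⁻⁵ × 3.650 m × 85.48 = 7.4880×10⁻³ m = 7.4880 mm
difference = 7.4880 − 2.7300 = 4.758 mm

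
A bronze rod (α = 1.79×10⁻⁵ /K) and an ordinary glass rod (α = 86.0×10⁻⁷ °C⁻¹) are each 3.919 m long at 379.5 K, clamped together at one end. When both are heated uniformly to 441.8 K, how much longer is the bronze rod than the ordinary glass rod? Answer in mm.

ΔT = 62.3 K
bronze: ΔL = 1.79×10⁻⁵ × 3.919 m × 62.3 = 4.3704×10⁻³ m = 4.3704 mm
ordinary glass: ΔL = 86.0×10⁻⁷ × 3.919 m × 62.3 = 2.0997×10⁻³ m = 2.0997 mm
difference = 4.3704 − 2.0997 = 2.2707 mm

2.27 mm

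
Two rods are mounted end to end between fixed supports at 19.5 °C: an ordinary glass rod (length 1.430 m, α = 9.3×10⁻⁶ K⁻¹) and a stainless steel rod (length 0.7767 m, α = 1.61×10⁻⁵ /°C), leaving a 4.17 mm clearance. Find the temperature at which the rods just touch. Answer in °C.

α₁L₁ = 1.3299×10⁻⁵ m/K, α₂L₂ = 1.250487×10⁻⁵ m/K → total 2.580387×10⁻⁵ m/K
ΔT = g/(α₁L₁+α₂L₂) = 4.17×10⁻³ / 2.580387×10⁻⁵ = 161.60 K
T = 19.5 + 161.60 = 181.10 °C

T = 181 °C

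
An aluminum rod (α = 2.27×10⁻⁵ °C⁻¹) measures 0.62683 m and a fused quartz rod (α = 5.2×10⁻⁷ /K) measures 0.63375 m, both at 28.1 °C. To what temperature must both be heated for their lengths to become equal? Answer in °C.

T = 526.0 °C

L₁(1 + α₁ΔT) = L₂(1 + α₂ΔT) ⇒ ΔT = (L₂ − L₁)/(α₁L₁ − α₂L₂)
L₂ − L₁ = 0.63375 − 0.62683 = 6.92×10⁻³ m
α₁L₁ − α₂L₂ = 2.27×10⁻⁵×0.62683 − 5.2×10⁻⁷×0.63375 = 1.3899491×10⁻⁵ m/K
ΔT = 6.92×10⁻³ / 1.3899491×10⁻⁵ = 497.860 K
T = 28.1 + 497.860 = 525.960 °C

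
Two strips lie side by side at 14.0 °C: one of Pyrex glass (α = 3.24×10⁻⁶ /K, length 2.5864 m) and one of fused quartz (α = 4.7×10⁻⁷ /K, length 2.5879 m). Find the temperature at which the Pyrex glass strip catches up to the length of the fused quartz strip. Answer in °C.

L₁(1 + α₁ΔT) = L₂(1 + α₂ΔT) ⇒ ΔT = (L₂ − L₁)/(α₁L₁ − α₂L₂)
L₂ − L₁ = 2.5879 − 2.5864 = 1.50×10⁻³ m
α₁L₁ − α₂L₂ = 3.24×10⁻⁶×2.5864 − 4.7×10⁻⁷×2.5879 = 7.163623×10⁻⁶ m/K
ΔT = 1.50×10⁻³ / 7.163623×10⁻⁶ = 209.391 K
T = 14.0 + 209.391 = 223.391 °C

T = 223.4 °C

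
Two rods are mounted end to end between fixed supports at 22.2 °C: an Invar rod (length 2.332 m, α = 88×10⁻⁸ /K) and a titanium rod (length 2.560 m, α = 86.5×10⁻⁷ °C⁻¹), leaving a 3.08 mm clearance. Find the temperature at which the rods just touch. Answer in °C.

T = 149 °C

α₁L₁ = 2.05216×10⁻⁶ m/K, α₂L₂ = 2.2144×10⁻⁵ m/K → total 2.419616×10⁻⁵ m/K
ΔT = g/(α₁L₁+α₂L₂) = 3.08×10⁻³ / 2.419616×10⁻⁵ = 127.29 K
T = 22.2 + 127.29 = 149.49 °C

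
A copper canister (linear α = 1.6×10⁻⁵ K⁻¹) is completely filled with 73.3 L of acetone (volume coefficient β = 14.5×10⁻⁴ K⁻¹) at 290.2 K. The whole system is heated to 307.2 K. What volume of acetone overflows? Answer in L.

1.75 L

The canister also expands: β_container ≈ 3α = 4.8×10⁻⁵ /K
Net overflow = V₀(β_liq − 3α_cont)ΔT
β − 3α = 1.45×10⁻³ − 4.8×10⁻⁵ = 1.402×10⁻³ /K; ΔT = 17.0 K
ΔV = 73.3 × 1.402×10⁻³ × 17.0 = 1.75 L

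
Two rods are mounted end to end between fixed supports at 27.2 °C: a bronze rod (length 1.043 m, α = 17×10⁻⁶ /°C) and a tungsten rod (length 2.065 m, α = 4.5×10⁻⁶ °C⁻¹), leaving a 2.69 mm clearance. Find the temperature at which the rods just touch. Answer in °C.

T = 127 °C

α₁L₁ = 1.7731×10⁻⁵ m/K, α₂L₂ = 9.2925×10⁻⁶ m/K → total 2.70235×10⁻⁵ m/K
ΔT = g/(α₁L₁+α₂L₂) = 2.69×10⁻³ / 2.70235×10⁻⁵ = 99.54 K
T = 27.2 + 99.54 = 126.74 °C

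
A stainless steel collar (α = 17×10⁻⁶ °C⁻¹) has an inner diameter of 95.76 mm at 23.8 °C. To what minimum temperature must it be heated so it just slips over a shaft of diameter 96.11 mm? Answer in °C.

Required Δd = 96.11 − 95.76 = 0.35 mm
Δd = αd₀ΔT ⇒ ΔT = Δd/(αd₀) = 0.35 / (17×10⁻⁶ × 95.76) = 215.00 K
T_min = 23.8 + 215.00 = 238.80 °C

T = 239 °C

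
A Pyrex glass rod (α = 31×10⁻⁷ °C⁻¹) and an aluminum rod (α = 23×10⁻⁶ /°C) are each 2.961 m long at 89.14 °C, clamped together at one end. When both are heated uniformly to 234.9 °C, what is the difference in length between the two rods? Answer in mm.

ΔT = 145.76 K
Pyrex glass: ΔL = 31×10⁻⁷ × 2.961 m × 145.76 = 1.3379×10⁻³ m = 1.3379 mm
aluminum: ΔL = 23×10⁻⁶ × 2.961 m × 145.76 = 9.9267×10⁻³ m = 9.9267 mm
difference = 9.9267 − 1.3379 = 8.5888 mm

8.59 mm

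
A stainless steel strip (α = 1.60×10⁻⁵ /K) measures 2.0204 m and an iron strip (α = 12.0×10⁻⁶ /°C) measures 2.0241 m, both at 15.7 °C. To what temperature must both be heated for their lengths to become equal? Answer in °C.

L₁(1 + α₁ΔT) = L₂(1 + α₂ΔT) ⇒ ΔT = (L₂ − L₁)/(α₁L₁ − α₂L₂)
L₂ − L₁ = 2.0241 − 2.0204 = 3.70×10⁻³ m
α₁L₁ − α₂L₂ = 1.60×10⁻⁵×2.0204 − 12.0×10⁻⁶×2.0241 = 8.0372×10⁻⁶ m/K
ΔT = 3.70×10⁻³ / 8.0372×10⁻⁶ = 460.359 K
T = 15.7 + 460.359 = 476.059 °C

T = 476.1 °C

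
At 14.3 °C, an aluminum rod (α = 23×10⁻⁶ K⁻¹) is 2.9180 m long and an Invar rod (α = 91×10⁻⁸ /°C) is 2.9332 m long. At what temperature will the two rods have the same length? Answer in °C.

L₁(1 + α₁ΔT) = L₂(1 + α₂ΔT) ⇒ ΔT = (L₂ − L₁)/(α₁L₁ − α₂L₂)
L₂ − L₁ = 2.9332 − 2.9180 = 1.52×10⁻² m
α₁L₁ − α₂L₂ = 23×10⁻⁶×2.9180 − 91×10⁻⁸×2.9332 = 6.4444788×10⁻⁵ m/K
ΔT = 1.52×10⁻² / 6.4444788×10⁻⁵ = 235.861 K
T = 14.3 + 235.861 = 250.161 °C

T = 250.2 °C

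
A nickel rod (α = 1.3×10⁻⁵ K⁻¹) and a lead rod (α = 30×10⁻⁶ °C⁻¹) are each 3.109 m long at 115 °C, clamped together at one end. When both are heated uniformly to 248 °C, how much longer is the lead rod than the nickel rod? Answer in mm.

ΔT = 133 K
nickel: ΔL = 1.3×10⁻⁵ × 3.109 m × 133 = 5.3755×10⁻³ m = 5.3755 mm
lead: ΔL = 30×10⁻⁶ × 3.109 m × 133 = 1.2405×10⁻² m = 12.405 mm
difference = 12.405 − 5.3755 = 7.0295 mm

7.03 mm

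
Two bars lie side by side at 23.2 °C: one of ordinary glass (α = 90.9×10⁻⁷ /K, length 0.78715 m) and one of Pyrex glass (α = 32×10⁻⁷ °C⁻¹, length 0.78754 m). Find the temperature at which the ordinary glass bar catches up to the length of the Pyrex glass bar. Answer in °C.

Equal length when α₁L₁ΔT − α₂L₂ΔT = L₂ − L₁ = 3.90×10⁻⁴ m
α₁L₁ = 7.1551935×10⁻⁶, α₂L₂ = 2.520128×10⁻⁶ → Δ(αL) = 4.6350655×10⁻⁶ m/K
ΔT = 3.90×10⁻⁴ / 4.6350655×10⁻⁶ = 84.141 K, so T = 23.2 + 84.141 = 107.341 °C

T = 107.3 °C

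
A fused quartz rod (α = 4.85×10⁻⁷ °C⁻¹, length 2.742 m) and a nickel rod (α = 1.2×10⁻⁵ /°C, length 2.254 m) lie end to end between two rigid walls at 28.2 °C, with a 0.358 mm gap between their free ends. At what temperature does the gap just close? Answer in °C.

T = 40.8 °C

α₁L₁ = 1.32987×10⁻⁶ m/K, α₂L₂ = 2.7048×10⁻⁵ m/K → total 2.837787×10⁻⁵ m/K
ΔT = g/(α₁L₁+α₂L₂) = 3.58×10⁻⁴ / 2.837787×10⁻⁵ = 12.615 K
T = 28.2 + 12.615 = 40.815 °C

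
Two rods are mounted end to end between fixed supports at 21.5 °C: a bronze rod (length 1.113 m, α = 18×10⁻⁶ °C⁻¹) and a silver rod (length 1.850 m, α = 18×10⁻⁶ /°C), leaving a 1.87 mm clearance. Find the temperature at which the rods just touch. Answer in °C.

T = 56.6 °C

α₁L₁ = 2.0034×10⁻⁵ m/K, α₂L₂ = 3.330×10⁻⁵ m/K → total 5.3334×10⁻⁵ m/K
ΔT = g/(α₁L₁+α₂L₂) = 1.87×10⁻³ / 5.3334×10⁻⁵ = 35.062 K
T = 21.5 + 35.062 = 56.562 °C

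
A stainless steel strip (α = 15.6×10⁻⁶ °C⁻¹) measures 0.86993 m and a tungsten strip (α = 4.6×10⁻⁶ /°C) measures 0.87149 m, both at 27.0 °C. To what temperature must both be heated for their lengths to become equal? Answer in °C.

L₁(1 + α₁ΔT) = L₂(1 + α₂ΔT) ⇒ ΔT = (L₂ − L₁)/(α₁L₁ − α₂L₂)
L₂ − L₁ = 0.87149 − 0.86993 = 1.56×10⁻³ m
α₁L₁ − α₂L₂ = 15.6×10⁻⁶×0.86993 − 4.6×10⁻⁶×0.87149 = 9.562054×10⁻⁶ m/K
ΔT = 1.56×10⁻³ / 9.562054×10⁻⁶ = 163.145 K
T = 27.0 + 163.145 = 190.145 °C

T = 190.1 °C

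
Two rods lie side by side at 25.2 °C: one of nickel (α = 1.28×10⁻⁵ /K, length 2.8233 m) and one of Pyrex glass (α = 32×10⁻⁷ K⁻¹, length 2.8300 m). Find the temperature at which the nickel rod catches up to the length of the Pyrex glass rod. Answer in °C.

L₁(1 + α₁ΔT) = L₂(1 + α₂ΔT) ⇒ ΔT = (L₂ − L₁)/(α₁L₁ − α₂L₂)
L₂ − L₁ = 2.8300 − 2.8233 = 6.70×10⁻³ m
α₁L₁ − α₂L₂ = 1.28×10⁻⁵×2.8233 − 32×10⁻⁷×2.8300 = 2.708224×10⁻⁵ m/K
ΔT = 6.70×10⁻³ / 2.708224×10⁻⁵ = 247.395 K
T = 25.2 + 247.395 = 272.595 °C

T = 272.6 °C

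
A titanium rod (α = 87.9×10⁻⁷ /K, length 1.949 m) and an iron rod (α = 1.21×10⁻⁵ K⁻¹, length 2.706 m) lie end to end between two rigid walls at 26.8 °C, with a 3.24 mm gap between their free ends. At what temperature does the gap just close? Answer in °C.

Gap closes when ΔL₁ + ΔL₂ = 3.24 mm = 3.24×10⁻³ m
(α₁L₁ + α₂L₂)ΔT = g
α₁L₁ + α₂L₂ = 87.9×10⁻⁷×1.949 + 1.21×10⁻⁵×2.706 = 4.987431×10⁻⁵ m/K
ΔT = 3.24×10⁻³ / 4.987431×10⁻⁵ = 64.963 K
T = 26.8 + 64.963 = 91.763 °C

T = 91.8 °C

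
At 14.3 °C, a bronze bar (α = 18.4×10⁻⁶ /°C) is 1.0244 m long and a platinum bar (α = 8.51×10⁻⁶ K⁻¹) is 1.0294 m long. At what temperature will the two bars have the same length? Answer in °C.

Equal length when α₁L₁ΔT − α₂L₂ΔT = L₂ − L₁ = 5.00×10⁻³ m
α₁L₁ = 1.884896×10⁻⁵, α₂L₂ = 8.760194×10⁻⁶ → Δ(αL) = 1.0088766×10⁻⁵ m/K
ΔT = 5.00×10⁻³ / 1.0088766×10⁻⁵ = 495.601 K, so T = 14.3 + 495.601 = 509.901 °C

T = 509.9 °C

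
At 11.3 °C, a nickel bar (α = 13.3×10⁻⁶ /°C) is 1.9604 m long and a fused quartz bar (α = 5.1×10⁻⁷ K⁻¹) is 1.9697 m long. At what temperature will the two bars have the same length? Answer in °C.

T = 382.3 °C

L₁(1 + α₁ΔT) = L₂(1 + α₂ΔT) ⇒ ΔT = (L₂ − L₁)/(α₁L₁ − α₂L₂)
L₂ − L₁ = 1.9697 − 1.9604 = 9.30×10⁻³ m
α₁L₁ − α₂L₂ = 13.3×10⁻⁶×1.9604 − 5.1×10⁻⁷×1.9697 = 2.5068773×10⁻⁵ m/K
ΔT = 9.30×10⁻³ / 2.5068773×10⁻⁵ = 370.979 K
T = 11.3 + 370.979 = 382.279 °C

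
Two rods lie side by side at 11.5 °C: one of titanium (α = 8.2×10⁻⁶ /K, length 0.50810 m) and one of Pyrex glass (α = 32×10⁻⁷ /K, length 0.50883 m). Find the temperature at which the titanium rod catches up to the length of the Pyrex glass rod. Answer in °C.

Equal length when α₁L₁ΔT − α₂L₂ΔT = L₂ − L₁ = 7.30×10⁻⁴ m
α₁L₁ = 4.16642×10⁻⁶, α₂L₂ = 1.628256×10⁻⁶ → Δ(αL) = 2.538164×10⁻⁶ m/K
ΔT = 7.30×10⁻⁴ / 2.538164×10⁻⁶ = 287.609 K, so T = 11.5 + 287.609 = 299.109 °C

T = 299.1 °C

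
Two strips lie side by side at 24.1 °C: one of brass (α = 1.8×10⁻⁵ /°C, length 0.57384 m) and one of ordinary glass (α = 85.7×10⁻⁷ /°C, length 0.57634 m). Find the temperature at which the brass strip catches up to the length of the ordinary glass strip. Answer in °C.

T = 487.9 °C

L₁(1 + α₁ΔT) = L₂(1 + α₂ΔT) ⇒ ΔT = (L₂ − L₁)/(α₁L₁ − α₂L₂)
L₂ − L₁ = 0.57634 − 0.57384 = 2.50×10⁻³ m
α₁L₁ − α₂L₂ = 1.8×10⁻⁵×0.57384 − 85.7×10⁻⁷×0.57634 = 5.3898862×10⁻⁶ m/K
ΔT = 2.50×10⁻³ / 5.3898862×10⁻⁶ = 463.832 K
T = 24.1 + 463.832 = 487.932 °C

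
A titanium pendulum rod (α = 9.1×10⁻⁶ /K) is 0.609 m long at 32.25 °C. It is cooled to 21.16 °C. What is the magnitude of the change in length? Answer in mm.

|ΔT| = |21.16 − 32.25| = 11.09 K
ΔL = αL₀ΔT = (9.1×10⁻⁶)(0.609)(11.09) = 6.15×10⁻⁵ m

ΔL = 0.0615 mm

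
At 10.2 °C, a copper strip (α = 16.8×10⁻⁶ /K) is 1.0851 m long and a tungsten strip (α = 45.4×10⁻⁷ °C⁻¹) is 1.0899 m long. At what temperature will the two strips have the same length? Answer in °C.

T = 371.6 °C

L₁(1 + α₁ΔT) = L₂(1 + α₂ΔT) ⇒ ΔT = (L₂ − L₁)/(α₁L₁ − α₂L₂)
L₂ − L₁ = 1.0899 − 1.0851 = 4.80×10⁻³ m
α₁L₁ − α₂L₂ = 16.8×10⁻⁶×1.0851 − 45.4×10⁻⁷×1.0899 = 1.3281534×10⁻⁵ m/K
ΔT = 4.80×10⁻³ / 1.3281534×10⁻⁵ = 361.404 K
T = 10.2 + 361.404 = 371.604 °C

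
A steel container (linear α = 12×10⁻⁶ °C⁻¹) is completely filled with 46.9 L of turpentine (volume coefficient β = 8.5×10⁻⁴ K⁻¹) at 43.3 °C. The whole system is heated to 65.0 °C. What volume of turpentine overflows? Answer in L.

0.828 L

The container also expands: β_container ≈ 3α = 3.6×10⁻⁵ /K
Net overflow = V₀(β_liq − 3α_cont)ΔT
β − 3α = 8.50×10⁻⁴ − 3.6×10⁻⁵ = 8.14×10⁻⁴ /K; ΔT = 21.7 K
ΔV = 46.9 × 8.14×10⁻⁴ × 21.7 = 0.828 L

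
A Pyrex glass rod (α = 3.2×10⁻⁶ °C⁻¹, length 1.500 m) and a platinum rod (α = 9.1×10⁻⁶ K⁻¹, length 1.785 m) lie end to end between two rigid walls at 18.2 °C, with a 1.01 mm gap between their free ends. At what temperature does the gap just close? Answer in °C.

α₁L₁ = 4.800×10⁻⁶ m/K, α₂L₂ = 1.62435×10⁻⁵ m/K → total 2.10435×10⁻⁵ m/K
ΔT = g/(α₁L₁+α₂L₂) = 1.01×10⁻³ / 2.10435×10⁻⁵ = 47.996 K
T = 18.2 + 47.996 = 66.196 °C

T = 66.2 °C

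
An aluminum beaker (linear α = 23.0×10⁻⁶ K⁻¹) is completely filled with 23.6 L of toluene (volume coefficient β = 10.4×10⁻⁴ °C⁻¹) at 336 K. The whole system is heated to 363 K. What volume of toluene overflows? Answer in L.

The beaker also expands: β_container ≈ 3α = 6.9×10⁻⁵ /K
Net overflow = V₀(β_liq − 3α_cont)ΔT
β − 3α = 1.04×10⁻³ − 6.9×10⁻⁵ = 9.71×10⁻⁴ /K; ΔT = 27 K
ΔV = 23.6 × 9.71×10⁻⁴ × 27 = 0.619 L

0.619 L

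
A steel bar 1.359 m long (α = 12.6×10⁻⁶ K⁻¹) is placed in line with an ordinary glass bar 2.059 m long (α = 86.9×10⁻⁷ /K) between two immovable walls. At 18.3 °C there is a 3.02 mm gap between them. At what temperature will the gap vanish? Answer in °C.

Gap closes when ΔL₁ + ΔL₂ = 3.02 mm = 3.02×10⁻³ m
(α₁L₁ + α₂L₂)ΔT = g
α₁L₁ + α₂L₂ = 12.6×10⁻⁶×1.359 + 86.9×10⁻⁷×2.059 = 3.501611×10⁻⁵ m/K
ΔT = 3.02×10⁻³ / 3.501611×10⁻⁵ = 86.25 K
T = 18.3 + 86.25 = 104.55 °C

T = 105 °C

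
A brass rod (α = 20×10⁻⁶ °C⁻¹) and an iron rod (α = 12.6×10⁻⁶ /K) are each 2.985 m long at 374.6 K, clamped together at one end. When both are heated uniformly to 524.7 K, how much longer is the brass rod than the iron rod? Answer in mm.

3.32 mm

ΔT = 150.1 K
brass: ΔL = 20×10⁻⁶ × 2.985 m × 150.1 = 8.9610×10⁻³ m = 8.9610 mm
iron: ΔL = 12.6×10⁻⁶ × 2.985 m × 150.1 = 5.6454×10⁻³ m = 5.6454 mm
difference = 8.9610 − 5.6454 = 3.3156 mm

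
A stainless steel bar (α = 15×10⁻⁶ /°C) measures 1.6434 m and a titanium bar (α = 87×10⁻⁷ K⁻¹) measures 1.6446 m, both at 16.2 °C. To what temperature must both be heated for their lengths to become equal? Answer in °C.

L₁(1 + α₁ΔT) = L₂(1 + α₂ΔT) ⇒ ΔT = (L₂ − L₁)/(α₁L₁ − α₂L₂)
L₂ − L₁ = 1.6446 − 1.6434 = 1.20×10⁻³ m
α₁L₁ − α₂L₂ = 15×10⁻⁶×1.6434 − 87×10⁻⁷×1.6446 = 1.034298×10⁻⁵ m/K
ΔT = 1.20×10⁻³ / 1.034298×10⁻⁵ = 116.021 K
T = 16.2 + 116.021 = 132.221 °C

T = 132.2 °C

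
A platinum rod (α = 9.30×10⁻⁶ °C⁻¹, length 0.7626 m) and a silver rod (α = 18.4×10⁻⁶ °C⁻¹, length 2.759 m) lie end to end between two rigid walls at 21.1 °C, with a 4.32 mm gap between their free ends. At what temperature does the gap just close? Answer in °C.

α₁L₁ = 7.09218×10⁻⁶ m/K, α₂L₂ = 5.07656×10⁻⁵ m/K → total 5.785778×10⁻⁵ m/K
ΔT = g/(α₁L₁+α₂L₂) = 4.32×10⁻³ / 5.785778×10⁻⁵ = 74.666 K
T = 21.1 + 74.666 = 95.766 °C

T = 95.8 °C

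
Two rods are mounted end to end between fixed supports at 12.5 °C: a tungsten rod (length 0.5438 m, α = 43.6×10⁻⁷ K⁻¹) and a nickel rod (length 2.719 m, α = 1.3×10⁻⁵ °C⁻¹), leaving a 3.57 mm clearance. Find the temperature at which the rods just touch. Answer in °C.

Gap closes when ΔL₁ + ΔL₂ = 3.57 mm = 3.57×10⁻³ m
(α₁L₁ + α₂L₂)ΔT = g
α₁L₁ + α₂L₂ = 43.6×10⁻⁷×0.5438 + 1.3×10⁻⁵×2.719 = 3.7717968×10⁻⁵ m/K
ΔT = 3.57×10⁻³ / 3.7717968×10⁻⁵ = 94.65 K
T = 12.5 + 94.65 = 107.15 °C

T = 107 °C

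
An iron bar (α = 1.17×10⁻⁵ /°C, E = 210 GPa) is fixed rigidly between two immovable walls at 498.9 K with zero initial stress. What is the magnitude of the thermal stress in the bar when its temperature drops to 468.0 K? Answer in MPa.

σ = 75.9 MPa

Fully constrained: the free strain ε = αΔT is blocked, so σ = Eε = EαΔT.
|ΔT| = 30.9 K
σ = 210×10⁹ × 1.17×10⁻⁵ × 30.9 = 7.59×10⁷ Pa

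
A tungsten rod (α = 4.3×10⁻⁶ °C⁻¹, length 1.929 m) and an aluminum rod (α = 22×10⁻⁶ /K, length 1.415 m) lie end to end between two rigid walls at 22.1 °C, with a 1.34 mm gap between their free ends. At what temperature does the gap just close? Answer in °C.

T = 56.1 °C

α₁L₁ = 8.2947×10⁻⁶ m/K, α₂L₂ = 3.113×10⁻⁵ m/K → total 3.94247×10⁻⁵ m/K
ΔT = g/(α₁L₁+α₂L₂) = 1.34×10⁻³ / 3.94247×10⁻⁵ = 33.989 K
T = 22.1 + 33.989 = 56.089 °C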